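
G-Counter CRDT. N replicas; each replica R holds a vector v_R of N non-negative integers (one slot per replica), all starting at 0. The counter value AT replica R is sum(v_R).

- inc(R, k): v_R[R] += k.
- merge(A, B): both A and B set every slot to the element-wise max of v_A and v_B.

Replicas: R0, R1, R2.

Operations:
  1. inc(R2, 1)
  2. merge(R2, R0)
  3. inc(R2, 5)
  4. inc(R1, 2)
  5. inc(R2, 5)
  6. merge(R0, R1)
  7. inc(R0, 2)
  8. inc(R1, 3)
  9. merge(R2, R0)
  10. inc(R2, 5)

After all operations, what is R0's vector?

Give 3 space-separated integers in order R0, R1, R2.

Op 1: inc R2 by 1 -> R2=(0,0,1) value=1
Op 2: merge R2<->R0 -> R2=(0,0,1) R0=(0,0,1)
Op 3: inc R2 by 5 -> R2=(0,0,6) value=6
Op 4: inc R1 by 2 -> R1=(0,2,0) value=2
Op 5: inc R2 by 5 -> R2=(0,0,11) value=11
Op 6: merge R0<->R1 -> R0=(0,2,1) R1=(0,2,1)
Op 7: inc R0 by 2 -> R0=(2,2,1) value=5
Op 8: inc R1 by 3 -> R1=(0,5,1) value=6
Op 9: merge R2<->R0 -> R2=(2,2,11) R0=(2,2,11)
Op 10: inc R2 by 5 -> R2=(2,2,16) value=20

Answer: 2 2 11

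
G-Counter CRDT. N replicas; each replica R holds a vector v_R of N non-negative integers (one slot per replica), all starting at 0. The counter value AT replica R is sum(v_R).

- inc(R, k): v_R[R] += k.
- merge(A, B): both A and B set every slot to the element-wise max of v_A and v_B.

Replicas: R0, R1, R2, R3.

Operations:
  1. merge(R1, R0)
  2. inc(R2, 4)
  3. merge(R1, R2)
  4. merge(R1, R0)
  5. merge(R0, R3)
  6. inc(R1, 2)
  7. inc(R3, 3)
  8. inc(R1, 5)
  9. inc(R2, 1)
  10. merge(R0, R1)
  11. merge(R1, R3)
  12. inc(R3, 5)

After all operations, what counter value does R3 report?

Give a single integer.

Answer: 19

Derivation:
Op 1: merge R1<->R0 -> R1=(0,0,0,0) R0=(0,0,0,0)
Op 2: inc R2 by 4 -> R2=(0,0,4,0) value=4
Op 3: merge R1<->R2 -> R1=(0,0,4,0) R2=(0,0,4,0)
Op 4: merge R1<->R0 -> R1=(0,0,4,0) R0=(0,0,4,0)
Op 5: merge R0<->R3 -> R0=(0,0,4,0) R3=(0,0,4,0)
Op 6: inc R1 by 2 -> R1=(0,2,4,0) value=6
Op 7: inc R3 by 3 -> R3=(0,0,4,3) value=7
Op 8: inc R1 by 5 -> R1=(0,7,4,0) value=11
Op 9: inc R2 by 1 -> R2=(0,0,5,0) value=5
Op 10: merge R0<->R1 -> R0=(0,7,4,0) R1=(0,7,4,0)
Op 11: merge R1<->R3 -> R1=(0,7,4,3) R3=(0,7,4,3)
Op 12: inc R3 by 5 -> R3=(0,7,4,8) value=19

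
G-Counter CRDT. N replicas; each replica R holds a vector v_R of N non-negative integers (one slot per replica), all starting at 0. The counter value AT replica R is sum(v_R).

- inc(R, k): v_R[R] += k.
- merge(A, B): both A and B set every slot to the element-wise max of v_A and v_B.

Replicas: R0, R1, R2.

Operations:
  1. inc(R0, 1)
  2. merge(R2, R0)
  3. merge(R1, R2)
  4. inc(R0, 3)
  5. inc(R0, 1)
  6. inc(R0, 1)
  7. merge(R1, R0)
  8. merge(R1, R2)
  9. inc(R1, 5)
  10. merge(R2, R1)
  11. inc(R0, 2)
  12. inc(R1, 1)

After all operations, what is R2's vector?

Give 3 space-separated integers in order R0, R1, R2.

Answer: 6 5 0

Derivation:
Op 1: inc R0 by 1 -> R0=(1,0,0) value=1
Op 2: merge R2<->R0 -> R2=(1,0,0) R0=(1,0,0)
Op 3: merge R1<->R2 -> R1=(1,0,0) R2=(1,0,0)
Op 4: inc R0 by 3 -> R0=(4,0,0) value=4
Op 5: inc R0 by 1 -> R0=(5,0,0) value=5
Op 6: inc R0 by 1 -> R0=(6,0,0) value=6
Op 7: merge R1<->R0 -> R1=(6,0,0) R0=(6,0,0)
Op 8: merge R1<->R2 -> R1=(6,0,0) R2=(6,0,0)
Op 9: inc R1 by 5 -> R1=(6,5,0) value=11
Op 10: merge R2<->R1 -> R2=(6,5,0) R1=(6,5,0)
Op 11: inc R0 by 2 -> R0=(8,0,0) value=8
Op 12: inc R1 by 1 -> R1=(6,6,0) value=12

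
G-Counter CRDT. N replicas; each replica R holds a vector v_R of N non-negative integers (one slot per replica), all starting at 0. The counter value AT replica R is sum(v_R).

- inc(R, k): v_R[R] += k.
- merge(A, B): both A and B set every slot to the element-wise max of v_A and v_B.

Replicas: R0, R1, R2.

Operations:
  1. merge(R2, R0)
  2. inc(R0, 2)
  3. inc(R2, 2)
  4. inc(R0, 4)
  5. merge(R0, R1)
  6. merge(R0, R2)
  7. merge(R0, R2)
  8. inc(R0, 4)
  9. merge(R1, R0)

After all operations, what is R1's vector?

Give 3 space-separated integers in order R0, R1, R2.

Op 1: merge R2<->R0 -> R2=(0,0,0) R0=(0,0,0)
Op 2: inc R0 by 2 -> R0=(2,0,0) value=2
Op 3: inc R2 by 2 -> R2=(0,0,2) value=2
Op 4: inc R0 by 4 -> R0=(6,0,0) value=6
Op 5: merge R0<->R1 -> R0=(6,0,0) R1=(6,0,0)
Op 6: merge R0<->R2 -> R0=(6,0,2) R2=(6,0,2)
Op 7: merge R0<->R2 -> R0=(6,0,2) R2=(6,0,2)
Op 8: inc R0 by 4 -> R0=(10,0,2) value=12
Op 9: merge R1<->R0 -> R1=(10,0,2) R0=(10,0,2)

Answer: 10 0 2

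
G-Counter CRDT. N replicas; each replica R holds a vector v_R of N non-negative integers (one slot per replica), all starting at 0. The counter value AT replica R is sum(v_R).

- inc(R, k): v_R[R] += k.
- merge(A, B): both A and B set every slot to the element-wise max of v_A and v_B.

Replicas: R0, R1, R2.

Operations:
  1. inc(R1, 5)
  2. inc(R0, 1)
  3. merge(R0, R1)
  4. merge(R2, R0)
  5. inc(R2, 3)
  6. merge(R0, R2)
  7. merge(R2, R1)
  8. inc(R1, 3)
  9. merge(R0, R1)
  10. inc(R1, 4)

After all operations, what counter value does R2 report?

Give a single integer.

Op 1: inc R1 by 5 -> R1=(0,5,0) value=5
Op 2: inc R0 by 1 -> R0=(1,0,0) value=1
Op 3: merge R0<->R1 -> R0=(1,5,0) R1=(1,5,0)
Op 4: merge R2<->R0 -> R2=(1,5,0) R0=(1,5,0)
Op 5: inc R2 by 3 -> R2=(1,5,3) value=9
Op 6: merge R0<->R2 -> R0=(1,5,3) R2=(1,5,3)
Op 7: merge R2<->R1 -> R2=(1,5,3) R1=(1,5,3)
Op 8: inc R1 by 3 -> R1=(1,8,3) value=12
Op 9: merge R0<->R1 -> R0=(1,8,3) R1=(1,8,3)
Op 10: inc R1 by 4 -> R1=(1,12,3) value=16

Answer: 9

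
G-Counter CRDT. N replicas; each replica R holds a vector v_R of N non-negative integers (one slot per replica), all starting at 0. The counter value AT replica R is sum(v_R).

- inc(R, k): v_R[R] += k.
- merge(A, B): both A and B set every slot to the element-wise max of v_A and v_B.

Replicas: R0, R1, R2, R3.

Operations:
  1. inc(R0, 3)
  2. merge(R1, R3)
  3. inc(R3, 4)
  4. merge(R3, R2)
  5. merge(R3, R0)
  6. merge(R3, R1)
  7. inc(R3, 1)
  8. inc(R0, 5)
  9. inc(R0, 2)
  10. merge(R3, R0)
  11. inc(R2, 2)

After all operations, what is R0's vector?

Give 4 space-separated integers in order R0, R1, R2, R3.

Answer: 10 0 0 5

Derivation:
Op 1: inc R0 by 3 -> R0=(3,0,0,0) value=3
Op 2: merge R1<->R3 -> R1=(0,0,0,0) R3=(0,0,0,0)
Op 3: inc R3 by 4 -> R3=(0,0,0,4) value=4
Op 4: merge R3<->R2 -> R3=(0,0,0,4) R2=(0,0,0,4)
Op 5: merge R3<->R0 -> R3=(3,0,0,4) R0=(3,0,0,4)
Op 6: merge R3<->R1 -> R3=(3,0,0,4) R1=(3,0,0,4)
Op 7: inc R3 by 1 -> R3=(3,0,0,5) value=8
Op 8: inc R0 by 5 -> R0=(8,0,0,4) value=12
Op 9: inc R0 by 2 -> R0=(10,0,0,4) value=14
Op 10: merge R3<->R0 -> R3=(10,0,0,5) R0=(10,0,0,5)
Op 11: inc R2 by 2 -> R2=(0,0,2,4) value=6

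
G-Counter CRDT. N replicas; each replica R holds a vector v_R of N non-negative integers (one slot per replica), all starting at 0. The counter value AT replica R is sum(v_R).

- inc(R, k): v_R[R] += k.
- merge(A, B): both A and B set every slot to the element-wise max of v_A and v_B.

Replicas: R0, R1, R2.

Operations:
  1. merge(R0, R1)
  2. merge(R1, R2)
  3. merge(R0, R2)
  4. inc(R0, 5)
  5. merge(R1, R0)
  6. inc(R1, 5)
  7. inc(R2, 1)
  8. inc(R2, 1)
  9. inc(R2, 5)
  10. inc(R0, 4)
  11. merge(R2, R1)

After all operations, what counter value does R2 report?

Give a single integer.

Op 1: merge R0<->R1 -> R0=(0,0,0) R1=(0,0,0)
Op 2: merge R1<->R2 -> R1=(0,0,0) R2=(0,0,0)
Op 3: merge R0<->R2 -> R0=(0,0,0) R2=(0,0,0)
Op 4: inc R0 by 5 -> R0=(5,0,0) value=5
Op 5: merge R1<->R0 -> R1=(5,0,0) R0=(5,0,0)
Op 6: inc R1 by 5 -> R1=(5,5,0) value=10
Op 7: inc R2 by 1 -> R2=(0,0,1) value=1
Op 8: inc R2 by 1 -> R2=(0,0,2) value=2
Op 9: inc R2 by 5 -> R2=(0,0,7) value=7
Op 10: inc R0 by 4 -> R0=(9,0,0) value=9
Op 11: merge R2<->R1 -> R2=(5,5,7) R1=(5,5,7)

Answer: 17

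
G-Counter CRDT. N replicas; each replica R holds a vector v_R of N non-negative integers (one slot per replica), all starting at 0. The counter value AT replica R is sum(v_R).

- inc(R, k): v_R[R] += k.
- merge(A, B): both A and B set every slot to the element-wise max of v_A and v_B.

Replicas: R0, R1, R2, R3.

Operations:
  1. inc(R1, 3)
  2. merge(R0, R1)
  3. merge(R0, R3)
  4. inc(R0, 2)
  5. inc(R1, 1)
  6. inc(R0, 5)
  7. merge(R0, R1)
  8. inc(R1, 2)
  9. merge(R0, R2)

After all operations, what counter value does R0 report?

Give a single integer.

Op 1: inc R1 by 3 -> R1=(0,3,0,0) value=3
Op 2: merge R0<->R1 -> R0=(0,3,0,0) R1=(0,3,0,0)
Op 3: merge R0<->R3 -> R0=(0,3,0,0) R3=(0,3,0,0)
Op 4: inc R0 by 2 -> R0=(2,3,0,0) value=5
Op 5: inc R1 by 1 -> R1=(0,4,0,0) value=4
Op 6: inc R0 by 5 -> R0=(7,3,0,0) value=10
Op 7: merge R0<->R1 -> R0=(7,4,0,0) R1=(7,4,0,0)
Op 8: inc R1 by 2 -> R1=(7,6,0,0) value=13
Op 9: merge R0<->R2 -> R0=(7,4,0,0) R2=(7,4,0,0)

Answer: 11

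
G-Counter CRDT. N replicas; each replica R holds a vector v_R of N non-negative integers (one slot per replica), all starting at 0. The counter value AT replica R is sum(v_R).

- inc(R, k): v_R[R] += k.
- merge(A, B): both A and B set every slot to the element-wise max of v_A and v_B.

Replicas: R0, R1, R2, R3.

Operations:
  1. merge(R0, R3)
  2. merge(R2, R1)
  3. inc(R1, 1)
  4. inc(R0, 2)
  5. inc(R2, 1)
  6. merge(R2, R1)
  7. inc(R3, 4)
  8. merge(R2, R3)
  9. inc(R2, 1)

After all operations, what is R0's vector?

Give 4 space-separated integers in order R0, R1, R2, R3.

Op 1: merge R0<->R3 -> R0=(0,0,0,0) R3=(0,0,0,0)
Op 2: merge R2<->R1 -> R2=(0,0,0,0) R1=(0,0,0,0)
Op 3: inc R1 by 1 -> R1=(0,1,0,0) value=1
Op 4: inc R0 by 2 -> R0=(2,0,0,0) value=2
Op 5: inc R2 by 1 -> R2=(0,0,1,0) value=1
Op 6: merge R2<->R1 -> R2=(0,1,1,0) R1=(0,1,1,0)
Op 7: inc R3 by 4 -> R3=(0,0,0,4) value=4
Op 8: merge R2<->R3 -> R2=(0,1,1,4) R3=(0,1,1,4)
Op 9: inc R2 by 1 -> R2=(0,1,2,4) value=7

Answer: 2 0 0 0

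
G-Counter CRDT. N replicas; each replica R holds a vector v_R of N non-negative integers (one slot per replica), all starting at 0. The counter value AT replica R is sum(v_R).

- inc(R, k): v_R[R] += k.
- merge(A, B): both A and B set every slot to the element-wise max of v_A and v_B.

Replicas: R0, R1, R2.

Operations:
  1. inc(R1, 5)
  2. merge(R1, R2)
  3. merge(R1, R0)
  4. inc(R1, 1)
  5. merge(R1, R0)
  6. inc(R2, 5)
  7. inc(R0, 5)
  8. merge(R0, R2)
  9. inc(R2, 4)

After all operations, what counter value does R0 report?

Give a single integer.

Op 1: inc R1 by 5 -> R1=(0,5,0) value=5
Op 2: merge R1<->R2 -> R1=(0,5,0) R2=(0,5,0)
Op 3: merge R1<->R0 -> R1=(0,5,0) R0=(0,5,0)
Op 4: inc R1 by 1 -> R1=(0,6,0) value=6
Op 5: merge R1<->R0 -> R1=(0,6,0) R0=(0,6,0)
Op 6: inc R2 by 5 -> R2=(0,5,5) value=10
Op 7: inc R0 by 5 -> R0=(5,6,0) value=11
Op 8: merge R0<->R2 -> R0=(5,6,5) R2=(5,6,5)
Op 9: inc R2 by 4 -> R2=(5,6,9) value=20

Answer: 16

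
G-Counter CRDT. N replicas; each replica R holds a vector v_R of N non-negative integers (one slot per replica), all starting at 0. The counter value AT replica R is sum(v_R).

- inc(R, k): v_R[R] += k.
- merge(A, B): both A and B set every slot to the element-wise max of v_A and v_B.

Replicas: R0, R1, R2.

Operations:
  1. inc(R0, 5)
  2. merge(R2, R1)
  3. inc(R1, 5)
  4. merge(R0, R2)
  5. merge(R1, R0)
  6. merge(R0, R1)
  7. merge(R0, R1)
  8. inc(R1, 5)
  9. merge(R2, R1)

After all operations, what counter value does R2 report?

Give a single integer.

Op 1: inc R0 by 5 -> R0=(5,0,0) value=5
Op 2: merge R2<->R1 -> R2=(0,0,0) R1=(0,0,0)
Op 3: inc R1 by 5 -> R1=(0,5,0) value=5
Op 4: merge R0<->R2 -> R0=(5,0,0) R2=(5,0,0)
Op 5: merge R1<->R0 -> R1=(5,5,0) R0=(5,5,0)
Op 6: merge R0<->R1 -> R0=(5,5,0) R1=(5,5,0)
Op 7: merge R0<->R1 -> R0=(5,5,0) R1=(5,5,0)
Op 8: inc R1 by 5 -> R1=(5,10,0) value=15
Op 9: merge R2<->R1 -> R2=(5,10,0) R1=(5,10,0)

Answer: 15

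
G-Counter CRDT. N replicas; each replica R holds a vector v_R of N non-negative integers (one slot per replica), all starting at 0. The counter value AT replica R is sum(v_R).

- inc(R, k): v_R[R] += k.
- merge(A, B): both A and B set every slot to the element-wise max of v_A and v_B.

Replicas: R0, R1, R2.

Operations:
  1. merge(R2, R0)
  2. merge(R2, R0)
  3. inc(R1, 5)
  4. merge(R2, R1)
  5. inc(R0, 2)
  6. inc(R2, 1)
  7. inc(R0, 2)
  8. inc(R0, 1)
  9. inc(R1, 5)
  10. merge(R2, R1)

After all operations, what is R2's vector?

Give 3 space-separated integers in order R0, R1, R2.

Op 1: merge R2<->R0 -> R2=(0,0,0) R0=(0,0,0)
Op 2: merge R2<->R0 -> R2=(0,0,0) R0=(0,0,0)
Op 3: inc R1 by 5 -> R1=(0,5,0) value=5
Op 4: merge R2<->R1 -> R2=(0,5,0) R1=(0,5,0)
Op 5: inc R0 by 2 -> R0=(2,0,0) value=2
Op 6: inc R2 by 1 -> R2=(0,5,1) value=6
Op 7: inc R0 by 2 -> R0=(4,0,0) value=4
Op 8: inc R0 by 1 -> R0=(5,0,0) value=5
Op 9: inc R1 by 5 -> R1=(0,10,0) value=10
Op 10: merge R2<->R1 -> R2=(0,10,1) R1=(0,10,1)

Answer: 0 10 1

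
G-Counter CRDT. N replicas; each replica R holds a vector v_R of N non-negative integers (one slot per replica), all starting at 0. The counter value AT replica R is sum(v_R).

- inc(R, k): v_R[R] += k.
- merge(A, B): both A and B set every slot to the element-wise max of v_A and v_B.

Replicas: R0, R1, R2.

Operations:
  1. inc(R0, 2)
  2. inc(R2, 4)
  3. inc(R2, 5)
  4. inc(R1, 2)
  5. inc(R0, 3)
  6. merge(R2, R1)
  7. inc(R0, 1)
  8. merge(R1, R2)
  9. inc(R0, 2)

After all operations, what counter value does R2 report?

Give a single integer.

Op 1: inc R0 by 2 -> R0=(2,0,0) value=2
Op 2: inc R2 by 4 -> R2=(0,0,4) value=4
Op 3: inc R2 by 5 -> R2=(0,0,9) value=9
Op 4: inc R1 by 2 -> R1=(0,2,0) value=2
Op 5: inc R0 by 3 -> R0=(5,0,0) value=5
Op 6: merge R2<->R1 -> R2=(0,2,9) R1=(0,2,9)
Op 7: inc R0 by 1 -> R0=(6,0,0) value=6
Op 8: merge R1<->R2 -> R1=(0,2,9) R2=(0,2,9)
Op 9: inc R0 by 2 -> R0=(8,0,0) value=8

Answer: 11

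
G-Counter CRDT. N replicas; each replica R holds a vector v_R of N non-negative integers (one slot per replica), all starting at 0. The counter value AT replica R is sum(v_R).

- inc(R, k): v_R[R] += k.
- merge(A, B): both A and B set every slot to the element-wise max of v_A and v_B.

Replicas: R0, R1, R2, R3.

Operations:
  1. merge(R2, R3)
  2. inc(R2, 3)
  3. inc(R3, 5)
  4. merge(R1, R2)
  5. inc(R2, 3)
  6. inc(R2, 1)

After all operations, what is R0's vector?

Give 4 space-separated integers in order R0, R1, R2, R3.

Op 1: merge R2<->R3 -> R2=(0,0,0,0) R3=(0,0,0,0)
Op 2: inc R2 by 3 -> R2=(0,0,3,0) value=3
Op 3: inc R3 by 5 -> R3=(0,0,0,5) value=5
Op 4: merge R1<->R2 -> R1=(0,0,3,0) R2=(0,0,3,0)
Op 5: inc R2 by 3 -> R2=(0,0,6,0) value=6
Op 6: inc R2 by 1 -> R2=(0,0,7,0) value=7

Answer: 0 0 0 0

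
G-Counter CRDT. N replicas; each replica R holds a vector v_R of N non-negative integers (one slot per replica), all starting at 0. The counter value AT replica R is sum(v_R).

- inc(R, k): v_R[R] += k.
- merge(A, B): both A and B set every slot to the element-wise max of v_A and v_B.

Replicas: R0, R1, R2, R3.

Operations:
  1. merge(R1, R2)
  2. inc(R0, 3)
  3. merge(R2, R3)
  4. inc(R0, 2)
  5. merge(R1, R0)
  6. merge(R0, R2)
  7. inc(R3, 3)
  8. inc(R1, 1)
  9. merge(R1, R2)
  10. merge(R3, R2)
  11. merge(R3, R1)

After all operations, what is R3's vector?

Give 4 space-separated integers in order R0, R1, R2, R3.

Answer: 5 1 0 3

Derivation:
Op 1: merge R1<->R2 -> R1=(0,0,0,0) R2=(0,0,0,0)
Op 2: inc R0 by 3 -> R0=(3,0,0,0) value=3
Op 3: merge R2<->R3 -> R2=(0,0,0,0) R3=(0,0,0,0)
Op 4: inc R0 by 2 -> R0=(5,0,0,0) value=5
Op 5: merge R1<->R0 -> R1=(5,0,0,0) R0=(5,0,0,0)
Op 6: merge R0<->R2 -> R0=(5,0,0,0) R2=(5,0,0,0)
Op 7: inc R3 by 3 -> R3=(0,0,0,3) value=3
Op 8: inc R1 by 1 -> R1=(5,1,0,0) value=6
Op 9: merge R1<->R2 -> R1=(5,1,0,0) R2=(5,1,0,0)
Op 10: merge R3<->R2 -> R3=(5,1,0,3) R2=(5,1,0,3)
Op 11: merge R3<->R1 -> R3=(5,1,0,3) R1=(5,1,0,3)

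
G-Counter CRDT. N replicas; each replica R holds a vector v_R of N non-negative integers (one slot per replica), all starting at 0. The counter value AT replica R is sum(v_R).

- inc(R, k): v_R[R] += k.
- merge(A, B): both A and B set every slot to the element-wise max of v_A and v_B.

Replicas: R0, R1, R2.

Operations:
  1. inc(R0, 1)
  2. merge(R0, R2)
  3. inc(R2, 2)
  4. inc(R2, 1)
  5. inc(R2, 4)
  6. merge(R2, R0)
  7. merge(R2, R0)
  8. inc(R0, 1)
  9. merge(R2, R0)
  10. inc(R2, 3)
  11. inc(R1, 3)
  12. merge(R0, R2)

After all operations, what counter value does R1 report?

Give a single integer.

Op 1: inc R0 by 1 -> R0=(1,0,0) value=1
Op 2: merge R0<->R2 -> R0=(1,0,0) R2=(1,0,0)
Op 3: inc R2 by 2 -> R2=(1,0,2) value=3
Op 4: inc R2 by 1 -> R2=(1,0,3) value=4
Op 5: inc R2 by 4 -> R2=(1,0,7) value=8
Op 6: merge R2<->R0 -> R2=(1,0,7) R0=(1,0,7)
Op 7: merge R2<->R0 -> R2=(1,0,7) R0=(1,0,7)
Op 8: inc R0 by 1 -> R0=(2,0,7) value=9
Op 9: merge R2<->R0 -> R2=(2,0,7) R0=(2,0,7)
Op 10: inc R2 by 3 -> R2=(2,0,10) value=12
Op 11: inc R1 by 3 -> R1=(0,3,0) value=3
Op 12: merge R0<->R2 -> R0=(2,0,10) R2=(2,0,10)

Answer: 3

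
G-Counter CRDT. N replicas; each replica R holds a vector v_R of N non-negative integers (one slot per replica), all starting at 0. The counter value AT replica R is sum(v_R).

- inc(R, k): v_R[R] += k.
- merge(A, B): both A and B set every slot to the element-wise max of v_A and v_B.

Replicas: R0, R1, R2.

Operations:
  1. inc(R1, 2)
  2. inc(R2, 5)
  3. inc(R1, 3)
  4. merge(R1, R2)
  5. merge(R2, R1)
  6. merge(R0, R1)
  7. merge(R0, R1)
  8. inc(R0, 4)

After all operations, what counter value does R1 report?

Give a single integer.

Op 1: inc R1 by 2 -> R1=(0,2,0) value=2
Op 2: inc R2 by 5 -> R2=(0,0,5) value=5
Op 3: inc R1 by 3 -> R1=(0,5,0) value=5
Op 4: merge R1<->R2 -> R1=(0,5,5) R2=(0,5,5)
Op 5: merge R2<->R1 -> R2=(0,5,5) R1=(0,5,5)
Op 6: merge R0<->R1 -> R0=(0,5,5) R1=(0,5,5)
Op 7: merge R0<->R1 -> R0=(0,5,5) R1=(0,5,5)
Op 8: inc R0 by 4 -> R0=(4,5,5) value=14

Answer: 10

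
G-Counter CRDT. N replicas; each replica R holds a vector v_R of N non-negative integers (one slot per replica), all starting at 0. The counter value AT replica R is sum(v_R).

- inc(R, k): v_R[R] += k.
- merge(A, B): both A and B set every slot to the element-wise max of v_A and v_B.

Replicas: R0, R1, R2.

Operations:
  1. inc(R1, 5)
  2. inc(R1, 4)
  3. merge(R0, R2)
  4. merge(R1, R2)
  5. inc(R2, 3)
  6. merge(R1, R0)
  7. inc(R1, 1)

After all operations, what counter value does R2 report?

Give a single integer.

Answer: 12

Derivation:
Op 1: inc R1 by 5 -> R1=(0,5,0) value=5
Op 2: inc R1 by 4 -> R1=(0,9,0) value=9
Op 3: merge R0<->R2 -> R0=(0,0,0) R2=(0,0,0)
Op 4: merge R1<->R2 -> R1=(0,9,0) R2=(0,9,0)
Op 5: inc R2 by 3 -> R2=(0,9,3) value=12
Op 6: merge R1<->R0 -> R1=(0,9,0) R0=(0,9,0)
Op 7: inc R1 by 1 -> R1=(0,10,0) value=10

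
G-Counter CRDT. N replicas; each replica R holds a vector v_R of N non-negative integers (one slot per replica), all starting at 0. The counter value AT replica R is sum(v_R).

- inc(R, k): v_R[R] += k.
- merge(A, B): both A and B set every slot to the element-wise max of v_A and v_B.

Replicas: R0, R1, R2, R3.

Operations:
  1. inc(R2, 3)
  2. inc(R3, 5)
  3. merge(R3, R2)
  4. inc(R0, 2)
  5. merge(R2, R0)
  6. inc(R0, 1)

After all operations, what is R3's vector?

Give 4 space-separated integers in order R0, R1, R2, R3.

Answer: 0 0 3 5

Derivation:
Op 1: inc R2 by 3 -> R2=(0,0,3,0) value=3
Op 2: inc R3 by 5 -> R3=(0,0,0,5) value=5
Op 3: merge R3<->R2 -> R3=(0,0,3,5) R2=(0,0,3,5)
Op 4: inc R0 by 2 -> R0=(2,0,0,0) value=2
Op 5: merge R2<->R0 -> R2=(2,0,3,5) R0=(2,0,3,5)
Op 6: inc R0 by 1 -> R0=(3,0,3,5) value=11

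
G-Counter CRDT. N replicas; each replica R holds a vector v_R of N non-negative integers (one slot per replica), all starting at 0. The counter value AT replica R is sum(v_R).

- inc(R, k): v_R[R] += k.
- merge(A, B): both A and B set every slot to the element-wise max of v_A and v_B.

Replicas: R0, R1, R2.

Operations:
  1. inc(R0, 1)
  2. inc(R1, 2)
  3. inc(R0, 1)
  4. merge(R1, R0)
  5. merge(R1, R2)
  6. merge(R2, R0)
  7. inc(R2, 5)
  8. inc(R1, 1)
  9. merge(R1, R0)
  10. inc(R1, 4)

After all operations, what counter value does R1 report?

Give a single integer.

Op 1: inc R0 by 1 -> R0=(1,0,0) value=1
Op 2: inc R1 by 2 -> R1=(0,2,0) value=2
Op 3: inc R0 by 1 -> R0=(2,0,0) value=2
Op 4: merge R1<->R0 -> R1=(2,2,0) R0=(2,2,0)
Op 5: merge R1<->R2 -> R1=(2,2,0) R2=(2,2,0)
Op 6: merge R2<->R0 -> R2=(2,2,0) R0=(2,2,0)
Op 7: inc R2 by 5 -> R2=(2,2,5) value=9
Op 8: inc R1 by 1 -> R1=(2,3,0) value=5
Op 9: merge R1<->R0 -> R1=(2,3,0) R0=(2,3,0)
Op 10: inc R1 by 4 -> R1=(2,7,0) value=9

Answer: 9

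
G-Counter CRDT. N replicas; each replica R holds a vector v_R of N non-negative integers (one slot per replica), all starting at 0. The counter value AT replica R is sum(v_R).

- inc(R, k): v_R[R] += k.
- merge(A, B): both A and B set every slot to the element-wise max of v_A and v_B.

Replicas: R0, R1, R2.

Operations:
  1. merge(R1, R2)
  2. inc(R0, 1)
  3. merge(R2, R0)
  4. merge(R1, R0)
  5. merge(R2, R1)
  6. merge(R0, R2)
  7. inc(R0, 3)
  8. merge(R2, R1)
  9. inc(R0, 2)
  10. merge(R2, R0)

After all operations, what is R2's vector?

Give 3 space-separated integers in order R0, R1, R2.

Answer: 6 0 0

Derivation:
Op 1: merge R1<->R2 -> R1=(0,0,0) R2=(0,0,0)
Op 2: inc R0 by 1 -> R0=(1,0,0) value=1
Op 3: merge R2<->R0 -> R2=(1,0,0) R0=(1,0,0)
Op 4: merge R1<->R0 -> R1=(1,0,0) R0=(1,0,0)
Op 5: merge R2<->R1 -> R2=(1,0,0) R1=(1,0,0)
Op 6: merge R0<->R2 -> R0=(1,0,0) R2=(1,0,0)
Op 7: inc R0 by 3 -> R0=(4,0,0) value=4
Op 8: merge R2<->R1 -> R2=(1,0,0) R1=(1,0,0)
Op 9: inc R0 by 2 -> R0=(6,0,0) value=6
Op 10: merge R2<->R0 -> R2=(6,0,0) R0=(6,0,0)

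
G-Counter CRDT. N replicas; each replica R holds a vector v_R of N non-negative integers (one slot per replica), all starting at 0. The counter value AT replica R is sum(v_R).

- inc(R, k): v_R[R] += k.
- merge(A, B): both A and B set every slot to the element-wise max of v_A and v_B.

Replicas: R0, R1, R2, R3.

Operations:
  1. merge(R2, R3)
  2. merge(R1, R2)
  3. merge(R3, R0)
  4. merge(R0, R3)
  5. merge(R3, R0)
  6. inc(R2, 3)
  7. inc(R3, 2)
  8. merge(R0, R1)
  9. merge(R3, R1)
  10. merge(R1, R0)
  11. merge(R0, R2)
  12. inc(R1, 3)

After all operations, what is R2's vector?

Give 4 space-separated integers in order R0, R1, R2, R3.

Answer: 0 0 3 2

Derivation:
Op 1: merge R2<->R3 -> R2=(0,0,0,0) R3=(0,0,0,0)
Op 2: merge R1<->R2 -> R1=(0,0,0,0) R2=(0,0,0,0)
Op 3: merge R3<->R0 -> R3=(0,0,0,0) R0=(0,0,0,0)
Op 4: merge R0<->R3 -> R0=(0,0,0,0) R3=(0,0,0,0)
Op 5: merge R3<->R0 -> R3=(0,0,0,0) R0=(0,0,0,0)
Op 6: inc R2 by 3 -> R2=(0,0,3,0) value=3
Op 7: inc R3 by 2 -> R3=(0,0,0,2) value=2
Op 8: merge R0<->R1 -> R0=(0,0,0,0) R1=(0,0,0,0)
Op 9: merge R3<->R1 -> R3=(0,0,0,2) R1=(0,0,0,2)
Op 10: merge R1<->R0 -> R1=(0,0,0,2) R0=(0,0,0,2)
Op 11: merge R0<->R2 -> R0=(0,0,3,2) R2=(0,0,3,2)
Op 12: inc R1 by 3 -> R1=(0,3,0,2) value=5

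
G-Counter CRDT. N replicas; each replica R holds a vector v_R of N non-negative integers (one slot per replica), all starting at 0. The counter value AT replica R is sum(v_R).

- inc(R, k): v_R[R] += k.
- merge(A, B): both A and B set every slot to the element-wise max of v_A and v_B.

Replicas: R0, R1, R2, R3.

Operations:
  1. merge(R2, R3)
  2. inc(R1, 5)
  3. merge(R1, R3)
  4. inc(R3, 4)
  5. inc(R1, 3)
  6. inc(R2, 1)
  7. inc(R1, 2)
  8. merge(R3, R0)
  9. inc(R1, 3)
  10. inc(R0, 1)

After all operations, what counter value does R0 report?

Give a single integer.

Answer: 10

Derivation:
Op 1: merge R2<->R3 -> R2=(0,0,0,0) R3=(0,0,0,0)
Op 2: inc R1 by 5 -> R1=(0,5,0,0) value=5
Op 3: merge R1<->R3 -> R1=(0,5,0,0) R3=(0,5,0,0)
Op 4: inc R3 by 4 -> R3=(0,5,0,4) value=9
Op 5: inc R1 by 3 -> R1=(0,8,0,0) value=8
Op 6: inc R2 by 1 -> R2=(0,0,1,0) value=1
Op 7: inc R1 by 2 -> R1=(0,10,0,0) value=10
Op 8: merge R3<->R0 -> R3=(0,5,0,4) R0=(0,5,0,4)
Op 9: inc R1 by 3 -> R1=(0,13,0,0) value=13
Op 10: inc R0 by 1 -> R0=(1,5,0,4) value=10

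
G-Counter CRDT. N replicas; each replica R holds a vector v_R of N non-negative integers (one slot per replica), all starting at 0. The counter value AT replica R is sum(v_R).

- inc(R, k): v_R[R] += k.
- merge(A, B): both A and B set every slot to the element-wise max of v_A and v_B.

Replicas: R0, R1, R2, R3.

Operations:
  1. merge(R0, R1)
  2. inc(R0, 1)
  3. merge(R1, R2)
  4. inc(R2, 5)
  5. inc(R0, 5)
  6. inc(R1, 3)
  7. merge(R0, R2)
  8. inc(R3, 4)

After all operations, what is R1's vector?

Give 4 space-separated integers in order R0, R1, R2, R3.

Answer: 0 3 0 0

Derivation:
Op 1: merge R0<->R1 -> R0=(0,0,0,0) R1=(0,0,0,0)
Op 2: inc R0 by 1 -> R0=(1,0,0,0) value=1
Op 3: merge R1<->R2 -> R1=(0,0,0,0) R2=(0,0,0,0)
Op 4: inc R2 by 5 -> R2=(0,0,5,0) value=5
Op 5: inc R0 by 5 -> R0=(6,0,0,0) value=6
Op 6: inc R1 by 3 -> R1=(0,3,0,0) value=3
Op 7: merge R0<->R2 -> R0=(6,0,5,0) R2=(6,0,5,0)
Op 8: inc R3 by 4 -> R3=(0,0,0,4) value=4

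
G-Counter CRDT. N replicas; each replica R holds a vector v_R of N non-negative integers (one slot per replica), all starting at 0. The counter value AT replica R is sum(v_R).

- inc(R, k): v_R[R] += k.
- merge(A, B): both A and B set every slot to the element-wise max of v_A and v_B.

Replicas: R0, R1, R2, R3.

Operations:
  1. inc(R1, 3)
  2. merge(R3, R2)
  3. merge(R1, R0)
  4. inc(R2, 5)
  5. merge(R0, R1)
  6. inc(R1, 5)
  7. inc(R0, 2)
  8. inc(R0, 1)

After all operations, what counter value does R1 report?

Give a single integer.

Answer: 8

Derivation:
Op 1: inc R1 by 3 -> R1=(0,3,0,0) value=3
Op 2: merge R3<->R2 -> R3=(0,0,0,0) R2=(0,0,0,0)
Op 3: merge R1<->R0 -> R1=(0,3,0,0) R0=(0,3,0,0)
Op 4: inc R2 by 5 -> R2=(0,0,5,0) value=5
Op 5: merge R0<->R1 -> R0=(0,3,0,0) R1=(0,3,0,0)
Op 6: inc R1 by 5 -> R1=(0,8,0,0) value=8
Op 7: inc R0 by 2 -> R0=(2,3,0,0) value=5
Op 8: inc R0 by 1 -> R0=(3,3,0,0) value=6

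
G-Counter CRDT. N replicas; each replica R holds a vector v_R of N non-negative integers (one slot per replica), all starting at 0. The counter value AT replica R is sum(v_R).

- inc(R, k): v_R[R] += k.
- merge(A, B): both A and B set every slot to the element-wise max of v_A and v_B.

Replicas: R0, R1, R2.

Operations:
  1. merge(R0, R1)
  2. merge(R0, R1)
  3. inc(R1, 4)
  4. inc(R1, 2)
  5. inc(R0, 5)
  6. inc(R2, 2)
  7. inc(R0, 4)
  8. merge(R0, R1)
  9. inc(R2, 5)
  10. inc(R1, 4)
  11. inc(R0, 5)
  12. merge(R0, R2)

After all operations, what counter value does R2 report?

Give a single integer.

Op 1: merge R0<->R1 -> R0=(0,0,0) R1=(0,0,0)
Op 2: merge R0<->R1 -> R0=(0,0,0) R1=(0,0,0)
Op 3: inc R1 by 4 -> R1=(0,4,0) value=4
Op 4: inc R1 by 2 -> R1=(0,6,0) value=6
Op 5: inc R0 by 5 -> R0=(5,0,0) value=5
Op 6: inc R2 by 2 -> R2=(0,0,2) value=2
Op 7: inc R0 by 4 -> R0=(9,0,0) value=9
Op 8: merge R0<->R1 -> R0=(9,6,0) R1=(9,6,0)
Op 9: inc R2 by 5 -> R2=(0,0,7) value=7
Op 10: inc R1 by 4 -> R1=(9,10,0) value=19
Op 11: inc R0 by 5 -> R0=(14,6,0) value=20
Op 12: merge R0<->R2 -> R0=(14,6,7) R2=(14,6,7)

Answer: 27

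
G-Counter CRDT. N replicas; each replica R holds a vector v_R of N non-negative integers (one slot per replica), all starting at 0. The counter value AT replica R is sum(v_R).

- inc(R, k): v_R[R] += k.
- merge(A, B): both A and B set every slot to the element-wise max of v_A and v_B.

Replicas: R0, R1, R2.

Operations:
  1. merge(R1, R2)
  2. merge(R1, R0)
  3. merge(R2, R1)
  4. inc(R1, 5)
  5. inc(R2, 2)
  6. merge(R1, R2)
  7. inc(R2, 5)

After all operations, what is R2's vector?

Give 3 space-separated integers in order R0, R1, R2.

Op 1: merge R1<->R2 -> R1=(0,0,0) R2=(0,0,0)
Op 2: merge R1<->R0 -> R1=(0,0,0) R0=(0,0,0)
Op 3: merge R2<->R1 -> R2=(0,0,0) R1=(0,0,0)
Op 4: inc R1 by 5 -> R1=(0,5,0) value=5
Op 5: inc R2 by 2 -> R2=(0,0,2) value=2
Op 6: merge R1<->R2 -> R1=(0,5,2) R2=(0,5,2)
Op 7: inc R2 by 5 -> R2=(0,5,7) value=12

Answer: 0 5 7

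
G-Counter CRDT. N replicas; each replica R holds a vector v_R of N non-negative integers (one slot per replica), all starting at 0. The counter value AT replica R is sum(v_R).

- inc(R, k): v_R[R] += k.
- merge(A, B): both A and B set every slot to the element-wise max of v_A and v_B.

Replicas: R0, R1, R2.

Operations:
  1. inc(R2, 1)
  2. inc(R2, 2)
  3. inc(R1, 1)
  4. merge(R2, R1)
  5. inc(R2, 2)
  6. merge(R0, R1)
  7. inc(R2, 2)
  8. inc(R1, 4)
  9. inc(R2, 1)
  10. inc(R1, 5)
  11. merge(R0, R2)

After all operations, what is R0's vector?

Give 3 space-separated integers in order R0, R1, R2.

Answer: 0 1 8

Derivation:
Op 1: inc R2 by 1 -> R2=(0,0,1) value=1
Op 2: inc R2 by 2 -> R2=(0,0,3) value=3
Op 3: inc R1 by 1 -> R1=(0,1,0) value=1
Op 4: merge R2<->R1 -> R2=(0,1,3) R1=(0,1,3)
Op 5: inc R2 by 2 -> R2=(0,1,5) value=6
Op 6: merge R0<->R1 -> R0=(0,1,3) R1=(0,1,3)
Op 7: inc R2 by 2 -> R2=(0,1,7) value=8
Op 8: inc R1 by 4 -> R1=(0,5,3) value=8
Op 9: inc R2 by 1 -> R2=(0,1,8) value=9
Op 10: inc R1 by 5 -> R1=(0,10,3) value=13
Op 11: merge R0<->R2 -> R0=(0,1,8) R2=(0,1,8)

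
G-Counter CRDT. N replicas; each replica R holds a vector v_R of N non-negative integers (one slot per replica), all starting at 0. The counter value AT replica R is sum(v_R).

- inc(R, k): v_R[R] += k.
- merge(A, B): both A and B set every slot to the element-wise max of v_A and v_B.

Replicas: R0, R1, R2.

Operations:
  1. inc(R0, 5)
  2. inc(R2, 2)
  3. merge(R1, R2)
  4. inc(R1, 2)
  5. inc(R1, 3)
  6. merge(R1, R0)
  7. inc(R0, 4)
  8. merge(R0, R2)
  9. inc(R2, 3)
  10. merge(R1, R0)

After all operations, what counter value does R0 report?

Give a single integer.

Op 1: inc R0 by 5 -> R0=(5,0,0) value=5
Op 2: inc R2 by 2 -> R2=(0,0,2) value=2
Op 3: merge R1<->R2 -> R1=(0,0,2) R2=(0,0,2)
Op 4: inc R1 by 2 -> R1=(0,2,2) value=4
Op 5: inc R1 by 3 -> R1=(0,5,2) value=7
Op 6: merge R1<->R0 -> R1=(5,5,2) R0=(5,5,2)
Op 7: inc R0 by 4 -> R0=(9,5,2) value=16
Op 8: merge R0<->R2 -> R0=(9,5,2) R2=(9,5,2)
Op 9: inc R2 by 3 -> R2=(9,5,5) value=19
Op 10: merge R1<->R0 -> R1=(9,5,2) R0=(9,5,2)

Answer: 16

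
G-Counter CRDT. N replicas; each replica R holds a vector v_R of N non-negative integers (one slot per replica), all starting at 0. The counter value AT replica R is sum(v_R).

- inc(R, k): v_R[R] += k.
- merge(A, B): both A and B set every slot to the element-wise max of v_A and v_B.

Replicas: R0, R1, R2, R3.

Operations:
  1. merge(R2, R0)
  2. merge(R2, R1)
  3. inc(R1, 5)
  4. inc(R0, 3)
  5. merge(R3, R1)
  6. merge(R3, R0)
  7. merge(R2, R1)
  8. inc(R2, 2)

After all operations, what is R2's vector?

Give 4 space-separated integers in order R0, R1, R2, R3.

Op 1: merge R2<->R0 -> R2=(0,0,0,0) R0=(0,0,0,0)
Op 2: merge R2<->R1 -> R2=(0,0,0,0) R1=(0,0,0,0)
Op 3: inc R1 by 5 -> R1=(0,5,0,0) value=5
Op 4: inc R0 by 3 -> R0=(3,0,0,0) value=3
Op 5: merge R3<->R1 -> R3=(0,5,0,0) R1=(0,5,0,0)
Op 6: merge R3<->R0 -> R3=(3,5,0,0) R0=(3,5,0,0)
Op 7: merge R2<->R1 -> R2=(0,5,0,0) R1=(0,5,0,0)
Op 8: inc R2 by 2 -> R2=(0,5,2,0) value=7

Answer: 0 5 2 0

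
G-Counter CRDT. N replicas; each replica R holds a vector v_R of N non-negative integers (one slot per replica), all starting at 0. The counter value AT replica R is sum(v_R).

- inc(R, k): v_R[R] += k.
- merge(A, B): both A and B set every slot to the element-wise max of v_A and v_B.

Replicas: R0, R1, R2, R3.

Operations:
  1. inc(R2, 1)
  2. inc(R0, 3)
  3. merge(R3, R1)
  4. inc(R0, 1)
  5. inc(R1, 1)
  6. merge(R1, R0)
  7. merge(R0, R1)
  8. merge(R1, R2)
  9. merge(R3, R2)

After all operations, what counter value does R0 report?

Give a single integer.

Answer: 5

Derivation:
Op 1: inc R2 by 1 -> R2=(0,0,1,0) value=1
Op 2: inc R0 by 3 -> R0=(3,0,0,0) value=3
Op 3: merge R3<->R1 -> R3=(0,0,0,0) R1=(0,0,0,0)
Op 4: inc R0 by 1 -> R0=(4,0,0,0) value=4
Op 5: inc R1 by 1 -> R1=(0,1,0,0) value=1
Op 6: merge R1<->R0 -> R1=(4,1,0,0) R0=(4,1,0,0)
Op 7: merge R0<->R1 -> R0=(4,1,0,0) R1=(4,1,0,0)
Op 8: merge R1<->R2 -> R1=(4,1,1,0) R2=(4,1,1,0)
Op 9: merge R3<->R2 -> R3=(4,1,1,0) R2=(4,1,1,0)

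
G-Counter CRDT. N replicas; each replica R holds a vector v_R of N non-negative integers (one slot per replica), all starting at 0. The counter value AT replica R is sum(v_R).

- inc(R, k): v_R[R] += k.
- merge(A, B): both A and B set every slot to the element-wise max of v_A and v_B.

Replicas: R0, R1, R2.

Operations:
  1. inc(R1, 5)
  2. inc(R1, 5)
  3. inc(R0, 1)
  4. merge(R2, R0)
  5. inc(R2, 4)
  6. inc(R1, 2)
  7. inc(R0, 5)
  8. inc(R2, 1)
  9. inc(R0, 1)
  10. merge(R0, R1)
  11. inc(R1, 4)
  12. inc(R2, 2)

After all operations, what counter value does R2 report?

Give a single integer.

Op 1: inc R1 by 5 -> R1=(0,5,0) value=5
Op 2: inc R1 by 5 -> R1=(0,10,0) value=10
Op 3: inc R0 by 1 -> R0=(1,0,0) value=1
Op 4: merge R2<->R0 -> R2=(1,0,0) R0=(1,0,0)
Op 5: inc R2 by 4 -> R2=(1,0,4) value=5
Op 6: inc R1 by 2 -> R1=(0,12,0) value=12
Op 7: inc R0 by 5 -> R0=(6,0,0) value=6
Op 8: inc R2 by 1 -> R2=(1,0,5) value=6
Op 9: inc R0 by 1 -> R0=(7,0,0) value=7
Op 10: merge R0<->R1 -> R0=(7,12,0) R1=(7,12,0)
Op 11: inc R1 by 4 -> R1=(7,16,0) value=23
Op 12: inc R2 by 2 -> R2=(1,0,7) value=8

Answer: 8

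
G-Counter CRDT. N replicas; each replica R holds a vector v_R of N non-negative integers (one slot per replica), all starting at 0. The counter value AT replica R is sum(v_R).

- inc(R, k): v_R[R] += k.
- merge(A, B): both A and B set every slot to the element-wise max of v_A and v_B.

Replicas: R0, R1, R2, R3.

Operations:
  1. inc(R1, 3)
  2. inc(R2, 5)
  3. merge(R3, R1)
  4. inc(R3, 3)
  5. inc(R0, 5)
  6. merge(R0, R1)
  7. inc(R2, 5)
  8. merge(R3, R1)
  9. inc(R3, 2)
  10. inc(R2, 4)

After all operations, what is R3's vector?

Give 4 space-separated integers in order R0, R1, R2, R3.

Answer: 5 3 0 5

Derivation:
Op 1: inc R1 by 3 -> R1=(0,3,0,0) value=3
Op 2: inc R2 by 5 -> R2=(0,0,5,0) value=5
Op 3: merge R3<->R1 -> R3=(0,3,0,0) R1=(0,3,0,0)
Op 4: inc R3 by 3 -> R3=(0,3,0,3) value=6
Op 5: inc R0 by 5 -> R0=(5,0,0,0) value=5
Op 6: merge R0<->R1 -> R0=(5,3,0,0) R1=(5,3,0,0)
Op 7: inc R2 by 5 -> R2=(0,0,10,0) value=10
Op 8: merge R3<->R1 -> R3=(5,3,0,3) R1=(5,3,0,3)
Op 9: inc R3 by 2 -> R3=(5,3,0,5) value=13
Op 10: inc R2 by 4 -> R2=(0,0,14,0) value=14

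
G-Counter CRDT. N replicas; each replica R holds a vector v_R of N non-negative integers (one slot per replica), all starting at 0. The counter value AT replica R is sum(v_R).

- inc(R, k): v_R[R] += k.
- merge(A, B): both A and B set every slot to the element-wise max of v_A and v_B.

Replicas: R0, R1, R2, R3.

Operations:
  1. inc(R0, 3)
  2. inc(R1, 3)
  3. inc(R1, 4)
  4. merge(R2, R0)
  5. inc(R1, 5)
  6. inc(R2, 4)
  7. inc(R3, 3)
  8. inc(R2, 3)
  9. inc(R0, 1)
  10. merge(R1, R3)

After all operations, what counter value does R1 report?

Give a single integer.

Answer: 15

Derivation:
Op 1: inc R0 by 3 -> R0=(3,0,0,0) value=3
Op 2: inc R1 by 3 -> R1=(0,3,0,0) value=3
Op 3: inc R1 by 4 -> R1=(0,7,0,0) value=7
Op 4: merge R2<->R0 -> R2=(3,0,0,0) R0=(3,0,0,0)
Op 5: inc R1 by 5 -> R1=(0,12,0,0) value=12
Op 6: inc R2 by 4 -> R2=(3,0,4,0) value=7
Op 7: inc R3 by 3 -> R3=(0,0,0,3) value=3
Op 8: inc R2 by 3 -> R2=(3,0,7,0) value=10
Op 9: inc R0 by 1 -> R0=(4,0,0,0) value=4
Op 10: merge R1<->R3 -> R1=(0,12,0,3) R3=(0,12,0,3)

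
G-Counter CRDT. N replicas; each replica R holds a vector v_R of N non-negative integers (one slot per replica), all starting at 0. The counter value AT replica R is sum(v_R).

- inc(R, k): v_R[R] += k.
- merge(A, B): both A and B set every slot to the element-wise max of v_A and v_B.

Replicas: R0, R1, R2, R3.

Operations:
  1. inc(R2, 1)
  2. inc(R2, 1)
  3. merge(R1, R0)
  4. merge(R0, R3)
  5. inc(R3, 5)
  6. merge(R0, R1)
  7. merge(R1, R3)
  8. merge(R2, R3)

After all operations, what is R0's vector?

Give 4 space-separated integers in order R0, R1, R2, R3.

Answer: 0 0 0 0

Derivation:
Op 1: inc R2 by 1 -> R2=(0,0,1,0) value=1
Op 2: inc R2 by 1 -> R2=(0,0,2,0) value=2
Op 3: merge R1<->R0 -> R1=(0,0,0,0) R0=(0,0,0,0)
Op 4: merge R0<->R3 -> R0=(0,0,0,0) R3=(0,0,0,0)
Op 5: inc R3 by 5 -> R3=(0,0,0,5) value=5
Op 6: merge R0<->R1 -> R0=(0,0,0,0) R1=(0,0,0,0)
Op 7: merge R1<->R3 -> R1=(0,0,0,5) R3=(0,0,0,5)
Op 8: merge R2<->R3 -> R2=(0,0,2,5) R3=(0,0,2,5)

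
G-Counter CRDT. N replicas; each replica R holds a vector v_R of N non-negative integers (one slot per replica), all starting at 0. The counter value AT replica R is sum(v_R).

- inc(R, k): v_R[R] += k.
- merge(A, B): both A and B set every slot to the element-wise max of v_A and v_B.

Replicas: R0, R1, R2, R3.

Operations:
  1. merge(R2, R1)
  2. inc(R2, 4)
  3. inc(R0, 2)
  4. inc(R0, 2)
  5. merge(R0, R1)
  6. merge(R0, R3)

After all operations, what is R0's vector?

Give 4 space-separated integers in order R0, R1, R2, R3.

Op 1: merge R2<->R1 -> R2=(0,0,0,0) R1=(0,0,0,0)
Op 2: inc R2 by 4 -> R2=(0,0,4,0) value=4
Op 3: inc R0 by 2 -> R0=(2,0,0,0) value=2
Op 4: inc R0 by 2 -> R0=(4,0,0,0) value=4
Op 5: merge R0<->R1 -> R0=(4,0,0,0) R1=(4,0,0,0)
Op 6: merge R0<->R3 -> R0=(4,0,0,0) R3=(4,0,0,0)

Answer: 4 0 0 0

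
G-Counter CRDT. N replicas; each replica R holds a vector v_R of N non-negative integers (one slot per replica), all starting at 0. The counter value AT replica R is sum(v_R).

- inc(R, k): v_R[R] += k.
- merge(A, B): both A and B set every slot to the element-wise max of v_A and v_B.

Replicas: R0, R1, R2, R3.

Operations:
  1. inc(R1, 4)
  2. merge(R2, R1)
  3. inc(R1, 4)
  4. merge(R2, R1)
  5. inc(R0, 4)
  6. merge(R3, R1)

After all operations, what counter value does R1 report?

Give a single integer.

Answer: 8

Derivation:
Op 1: inc R1 by 4 -> R1=(0,4,0,0) value=4
Op 2: merge R2<->R1 -> R2=(0,4,0,0) R1=(0,4,0,0)
Op 3: inc R1 by 4 -> R1=(0,8,0,0) value=8
Op 4: merge R2<->R1 -> R2=(0,8,0,0) R1=(0,8,0,0)
Op 5: inc R0 by 4 -> R0=(4,0,0,0) value=4
Op 6: merge R3<->R1 -> R3=(0,8,0,0) R1=(0,8,0,0)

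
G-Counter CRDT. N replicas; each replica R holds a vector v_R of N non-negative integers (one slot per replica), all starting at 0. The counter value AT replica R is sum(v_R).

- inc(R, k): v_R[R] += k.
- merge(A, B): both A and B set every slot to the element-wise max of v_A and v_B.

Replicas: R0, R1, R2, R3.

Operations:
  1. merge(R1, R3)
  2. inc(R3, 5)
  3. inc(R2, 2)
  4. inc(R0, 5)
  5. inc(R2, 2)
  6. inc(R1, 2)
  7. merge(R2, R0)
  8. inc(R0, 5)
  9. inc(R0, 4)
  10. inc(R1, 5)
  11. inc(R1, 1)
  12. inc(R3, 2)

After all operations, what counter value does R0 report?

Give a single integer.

Answer: 18

Derivation:
Op 1: merge R1<->R3 -> R1=(0,0,0,0) R3=(0,0,0,0)
Op 2: inc R3 by 5 -> R3=(0,0,0,5) value=5
Op 3: inc R2 by 2 -> R2=(0,0,2,0) value=2
Op 4: inc R0 by 5 -> R0=(5,0,0,0) value=5
Op 5: inc R2 by 2 -> R2=(0,0,4,0) value=4
Op 6: inc R1 by 2 -> R1=(0,2,0,0) value=2
Op 7: merge R2<->R0 -> R2=(5,0,4,0) R0=(5,0,4,0)
Op 8: inc R0 by 5 -> R0=(10,0,4,0) value=14
Op 9: inc R0 by 4 -> R0=(14,0,4,0) value=18
Op 10: inc R1 by 5 -> R1=(0,7,0,0) value=7
Op 11: inc R1 by 1 -> R1=(0,8,0,0) value=8
Op 12: inc R3 by 2 -> R3=(0,0,0,7) value=7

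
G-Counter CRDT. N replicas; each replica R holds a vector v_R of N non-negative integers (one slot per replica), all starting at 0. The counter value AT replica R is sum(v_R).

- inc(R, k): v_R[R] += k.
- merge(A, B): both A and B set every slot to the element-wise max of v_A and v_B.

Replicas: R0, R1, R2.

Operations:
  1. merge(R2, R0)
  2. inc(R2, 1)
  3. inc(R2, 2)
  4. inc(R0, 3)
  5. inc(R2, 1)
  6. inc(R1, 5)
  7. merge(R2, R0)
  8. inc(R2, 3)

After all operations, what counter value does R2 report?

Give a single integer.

Op 1: merge R2<->R0 -> R2=(0,0,0) R0=(0,0,0)
Op 2: inc R2 by 1 -> R2=(0,0,1) value=1
Op 3: inc R2 by 2 -> R2=(0,0,3) value=3
Op 4: inc R0 by 3 -> R0=(3,0,0) value=3
Op 5: inc R2 by 1 -> R2=(0,0,4) value=4
Op 6: inc R1 by 5 -> R1=(0,5,0) value=5
Op 7: merge R2<->R0 -> R2=(3,0,4) R0=(3,0,4)
Op 8: inc R2 by 3 -> R2=(3,0,7) value=10

Answer: 10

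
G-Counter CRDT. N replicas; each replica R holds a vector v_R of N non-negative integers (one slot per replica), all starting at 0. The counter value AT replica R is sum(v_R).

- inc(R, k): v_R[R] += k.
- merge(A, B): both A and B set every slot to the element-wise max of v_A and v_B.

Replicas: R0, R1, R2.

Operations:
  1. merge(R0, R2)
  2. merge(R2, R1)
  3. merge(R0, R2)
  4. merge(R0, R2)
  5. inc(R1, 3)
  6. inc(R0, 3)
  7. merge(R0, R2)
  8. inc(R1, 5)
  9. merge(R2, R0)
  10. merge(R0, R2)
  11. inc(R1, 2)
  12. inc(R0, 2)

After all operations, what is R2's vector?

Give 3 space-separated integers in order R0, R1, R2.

Answer: 3 0 0

Derivation:
Op 1: merge R0<->R2 -> R0=(0,0,0) R2=(0,0,0)
Op 2: merge R2<->R1 -> R2=(0,0,0) R1=(0,0,0)
Op 3: merge R0<->R2 -> R0=(0,0,0) R2=(0,0,0)
Op 4: merge R0<->R2 -> R0=(0,0,0) R2=(0,0,0)
Op 5: inc R1 by 3 -> R1=(0,3,0) value=3
Op 6: inc R0 by 3 -> R0=(3,0,0) value=3
Op 7: merge R0<->R2 -> R0=(3,0,0) R2=(3,0,0)
Op 8: inc R1 by 5 -> R1=(0,8,0) value=8
Op 9: merge R2<->R0 -> R2=(3,0,0) R0=(3,0,0)
Op 10: merge R0<->R2 -> R0=(3,0,0) R2=(3,0,0)
Op 11: inc R1 by 2 -> R1=(0,10,0) value=10
Op 12: inc R0 by 2 -> R0=(5,0,0) value=5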